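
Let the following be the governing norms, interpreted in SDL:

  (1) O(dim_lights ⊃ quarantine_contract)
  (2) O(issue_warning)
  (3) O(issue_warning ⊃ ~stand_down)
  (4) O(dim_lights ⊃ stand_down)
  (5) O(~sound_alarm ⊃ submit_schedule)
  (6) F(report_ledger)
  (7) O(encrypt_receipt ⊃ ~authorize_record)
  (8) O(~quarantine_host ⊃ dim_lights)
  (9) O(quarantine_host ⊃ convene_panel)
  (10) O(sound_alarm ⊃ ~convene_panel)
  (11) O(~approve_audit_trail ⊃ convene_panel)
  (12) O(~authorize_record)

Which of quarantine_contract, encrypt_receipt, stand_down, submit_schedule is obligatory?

From premise 2 we have O(issue_warning).
Premise 3 is O(issue_warning ⊃ ~stand_down); since O(issue_warning), deontic closure gives O(~stand_down).
Premise 4, O(dim_lights ⊃ stand_down), contraposes to O(~stand_down ⊃ ~dim_lights); with O(~stand_down) we get O(~dim_lights).
Premise 8 is O(~quarantine_host ⊃ dim_lights); contrapositively O(~dim_lights ⊃ quarantine_host). Since O(~dim_lights) holds, K gives O(quarantine_host).
With premise 9, O(quarantine_host ⊃ convene_panel), the K-axiom yields O(convene_panel).
Premise 10, O(sound_alarm ⊃ ~convene_panel), contraposes to O(convene_panel ⊃ ~sound_alarm); with O(convene_panel) we get O(~sound_alarm).
From O(~sound_alarm) and premise 5, O(~sound_alarm ⊃ submit_schedule), we obtain O(submit_schedule).
So O(submit_schedule) holds — submit_schedule is obligatory. None of the other listed options is made obligatory by any chain of premises.

submit_schedule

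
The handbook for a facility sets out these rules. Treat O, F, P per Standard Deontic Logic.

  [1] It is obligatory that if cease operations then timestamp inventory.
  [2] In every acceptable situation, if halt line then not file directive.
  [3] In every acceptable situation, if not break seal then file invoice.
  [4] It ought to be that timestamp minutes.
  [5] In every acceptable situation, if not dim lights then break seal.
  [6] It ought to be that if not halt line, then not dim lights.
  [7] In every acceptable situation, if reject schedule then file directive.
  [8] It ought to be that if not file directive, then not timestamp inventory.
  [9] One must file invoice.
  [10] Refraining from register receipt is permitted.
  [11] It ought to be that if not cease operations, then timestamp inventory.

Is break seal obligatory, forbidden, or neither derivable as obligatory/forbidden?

Premises 11 and 1 are O(¬cease_operations → timestamp_inventory) and O(cease_operations → timestamp_inventory); every ideal world satisfies ¬cease_operations or cease_operations, so in either case timestamp_inventory holds — hence O(timestamp_inventory).
Premise 8, O(¬file_directive → ¬timestamp_inventory), contraposes to O(timestamp_inventory → file_directive); with O(timestamp_inventory) we get O(file_directive).
Premise 2, O(halt_line → ¬file_directive), contraposes to O(file_directive → ¬halt_line); with O(file_directive) we get O(¬halt_line).
From O(¬halt_line) and premise 6, O(¬halt_line → ¬dim_lights), we obtain O(¬dim_lights).
With premise 5, O(¬dim_lights → break_seal), the K-axiom yields O(break_seal).
Premises 3, 4, 7, 9, 10 do not contribute to this derivation.
Hence break_seal is obligatory.

Obligatory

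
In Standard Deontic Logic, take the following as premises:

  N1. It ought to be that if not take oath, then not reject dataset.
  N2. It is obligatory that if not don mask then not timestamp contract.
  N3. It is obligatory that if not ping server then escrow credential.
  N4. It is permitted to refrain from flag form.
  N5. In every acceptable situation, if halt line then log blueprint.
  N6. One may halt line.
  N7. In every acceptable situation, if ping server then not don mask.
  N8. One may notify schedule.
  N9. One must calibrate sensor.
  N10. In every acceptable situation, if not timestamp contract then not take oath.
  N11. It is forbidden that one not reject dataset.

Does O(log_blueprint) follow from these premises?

Premise 5 is O(halt_line → log_blueprint), but O(halt_line) is not derivable from the premises (the permission P(halt_line) asserts only ¬O(¬halt_line), not O(halt_line)), so it does not yield O(log_blueprint).
No other premise forces O(log_blueprint). An ideal world satisfying every premise can still have log_blueprint false, so O(log_blueprint) is not derivable.

No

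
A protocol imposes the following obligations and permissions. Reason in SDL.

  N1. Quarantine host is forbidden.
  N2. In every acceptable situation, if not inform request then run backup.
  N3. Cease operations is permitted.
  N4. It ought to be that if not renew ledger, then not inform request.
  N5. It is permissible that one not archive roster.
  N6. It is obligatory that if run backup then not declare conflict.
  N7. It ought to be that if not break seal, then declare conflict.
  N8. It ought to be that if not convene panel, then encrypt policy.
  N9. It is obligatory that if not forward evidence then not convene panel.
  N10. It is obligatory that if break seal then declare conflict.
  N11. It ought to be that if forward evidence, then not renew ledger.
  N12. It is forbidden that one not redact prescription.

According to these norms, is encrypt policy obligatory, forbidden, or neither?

By case analysis on break_seal: premise 10 gives O(break_seal → declare_conflict) and premise 7 gives O(¬break_seal → declare_conflict), so O(declare_conflict) either way.
Premise 6, O(run_backup → ¬declare_conflict), contraposes to O(declare_conflict → ¬run_backup); with O(declare_conflict) we get O(¬run_backup).
The contrapositive of premise 2 (O(¬inform_request → run_backup)) is O(¬run_backup → inform_request), and O(¬run_backup) is already established, so O(inform_request).
Premise 4, O(¬renew_ledger → ¬inform_request), contraposes to O(inform_request → renew_ledger); with O(inform_request) we get O(renew_ledger).
Premise 11, O(forward_evidence → ¬renew_ledger), contraposes to O(renew_ledger → ¬forward_evidence); with O(renew_ledger) we get O(¬forward_evidence).
Premise 9 is O(¬forward_evidence → ¬convene_panel); since O(¬forward_evidence), deontic closure gives O(¬convene_panel).
With premise 8, O(¬convene_panel → encrypt_policy), the K-axiom yields O(encrypt_policy).
Premises 1, 3, 5, 12 do not contribute to this derivation.
Hence encrypt_policy is obligatory.

Obligatory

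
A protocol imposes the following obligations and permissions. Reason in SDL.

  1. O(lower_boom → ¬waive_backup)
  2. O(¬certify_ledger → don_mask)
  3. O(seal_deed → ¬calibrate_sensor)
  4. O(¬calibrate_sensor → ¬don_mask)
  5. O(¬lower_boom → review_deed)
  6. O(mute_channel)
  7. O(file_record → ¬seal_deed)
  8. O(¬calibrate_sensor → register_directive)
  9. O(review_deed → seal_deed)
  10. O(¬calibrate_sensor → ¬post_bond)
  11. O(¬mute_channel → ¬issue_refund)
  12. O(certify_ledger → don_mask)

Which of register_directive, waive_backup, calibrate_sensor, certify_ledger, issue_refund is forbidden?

waive_backup

Premises 12 and 2 cover both cases: O(certify_ledger → don_mask) and O(¬certify_ledger → don_mask). Since certify_ledger ∨ ¬certify_ledger is a tautology, O(don_mask) follows.
Premise 4 is O(¬calibrate_sensor → ¬don_mask); contrapositively O(don_mask → calibrate_sensor). Since O(don_mask) holds, K gives O(calibrate_sensor).
The contrapositive of premise 3 (O(seal_deed → ¬calibrate_sensor)) is O(calibrate_sensor → ¬seal_deed), and O(calibrate_sensor) is already established, so O(¬seal_deed).
Premise 9, O(review_deed → seal_deed), contraposes to O(¬seal_deed → ¬review_deed); with O(¬seal_deed) we get O(¬review_deed).
Premise 5 is O(¬lower_boom → review_deed); contrapositively O(¬review_deed → lower_boom). Since O(¬review_deed) holds, K gives O(lower_boom).
From O(lower_boom) and premise 1, O(lower_boom → ¬waive_backup), we obtain O(¬waive_backup).
So O(¬waive_backup) holds, i.e. waive_backup is forbidden. None of the other listed options is forbidden under the premises.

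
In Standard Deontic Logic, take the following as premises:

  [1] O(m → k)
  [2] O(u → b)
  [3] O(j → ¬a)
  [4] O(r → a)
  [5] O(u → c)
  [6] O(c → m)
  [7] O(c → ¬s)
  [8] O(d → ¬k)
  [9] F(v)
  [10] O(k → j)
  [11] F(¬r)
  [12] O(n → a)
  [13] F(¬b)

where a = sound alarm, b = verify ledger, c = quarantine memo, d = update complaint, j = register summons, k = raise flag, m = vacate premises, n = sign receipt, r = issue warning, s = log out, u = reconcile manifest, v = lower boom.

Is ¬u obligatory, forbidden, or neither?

Premise 11, F(¬r), is equivalent to O(r).
Premise 4 is O(r → a); since O(r), deontic closure gives O(a).
Premise 3, O(j → ¬a), contraposes to O(a → ¬j); with O(a) we get O(¬j).
Premise 10 is O(k → j); contrapositively O(¬j → ¬k). Since O(¬j) holds, K gives O(¬k).
Premise 1 is O(m → k); contrapositively O(¬k → ¬m). Since O(¬k) holds, K gives O(¬m).
Premise 6, O(c → m), contraposes to O(¬m → ¬c); with O(¬m) we get O(¬c).
Premise 5 is O(u → c); contrapositively O(¬c → ¬u). Since O(¬c) holds, K gives O(¬u).
Premises 2, 7, 8, 9, 12, 13 do not contribute to this derivation.
Hence ¬u is obligatory.

Obligatory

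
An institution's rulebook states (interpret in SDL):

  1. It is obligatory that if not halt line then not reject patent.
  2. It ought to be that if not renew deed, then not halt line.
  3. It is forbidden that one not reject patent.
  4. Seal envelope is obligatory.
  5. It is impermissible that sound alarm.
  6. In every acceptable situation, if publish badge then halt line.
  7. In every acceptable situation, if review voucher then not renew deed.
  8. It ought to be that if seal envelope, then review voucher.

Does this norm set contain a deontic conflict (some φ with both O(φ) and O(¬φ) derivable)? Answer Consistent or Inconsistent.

Inconsistent

Premise 3 is F(¬reject_patent), i.e. O(reject_patent).
Premise 1, O(¬halt_line → ¬reject_patent), contraposes to O(reject_patent → halt_line); with O(reject_patent) we get O(halt_line).
The contrapositive of premise 2 (O(¬renew_deed → ¬halt_line)) is O(halt_line → renew_deed), and O(halt_line) is already established, so O(renew_deed).
The contrapositive of premise 7 (O(review_voucher → ¬renew_deed)) is O(renew_deed → ¬review_voucher), and O(renew_deed) is already established, so O(¬review_voucher).
The contrapositive of premise 8 (O(seal_envelope → review_voucher)) is O(¬review_voucher → ¬seal_envelope), and O(¬review_voucher) is already established, so O(¬seal_envelope).
But premise 4 directly asserts O(seal_envelope).
We now have both O(¬seal_envelope) and O(seal_envelope) — seal_envelope is simultaneously obligatory and forbidden, violating the D-axiom.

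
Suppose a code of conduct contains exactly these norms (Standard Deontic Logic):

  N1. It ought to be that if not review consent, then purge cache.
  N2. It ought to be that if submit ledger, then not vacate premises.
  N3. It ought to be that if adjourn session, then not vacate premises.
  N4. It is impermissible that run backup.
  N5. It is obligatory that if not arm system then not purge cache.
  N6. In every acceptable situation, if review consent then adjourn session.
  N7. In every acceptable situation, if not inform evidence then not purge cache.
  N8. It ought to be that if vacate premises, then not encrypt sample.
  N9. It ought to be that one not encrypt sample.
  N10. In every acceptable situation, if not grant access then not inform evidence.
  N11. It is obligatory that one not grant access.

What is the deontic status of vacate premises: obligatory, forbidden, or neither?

From premise 11 we have O(¬grant_access).
With premise 10, O(¬grant_access → ¬inform_evidence), the K-axiom yields O(¬inform_evidence).
Premise 7 is O(¬inform_evidence → ¬purge_cache); since O(¬inform_evidence), deontic closure gives O(¬purge_cache).
Premise 1 is O(¬review_consent → purge_cache); contrapositively O(¬purge_cache → review_consent). Since O(¬purge_cache) holds, K gives O(review_consent).
With premise 6, O(review_consent → adjourn_session), the K-axiom yields O(adjourn_session).
From O(adjourn_session) and premise 3, O(adjourn_session → ¬vacate_premises), we obtain O(¬vacate_premises).
Premises 2, 4, 5, 8, 9 do not contribute to this derivation.
Thus O(¬vacate_premises), which is F(vacate_premises): vacate_premises is forbidden.

Forbidden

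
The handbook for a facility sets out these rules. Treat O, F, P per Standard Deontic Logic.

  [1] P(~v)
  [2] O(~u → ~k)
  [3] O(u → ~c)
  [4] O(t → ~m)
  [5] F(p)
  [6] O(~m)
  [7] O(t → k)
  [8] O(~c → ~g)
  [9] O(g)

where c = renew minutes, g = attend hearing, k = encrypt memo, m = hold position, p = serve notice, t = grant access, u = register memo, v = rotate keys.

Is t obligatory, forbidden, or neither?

From premise 9 we have O(g).
The contrapositive of premise 8 (O(~c → ~g)) is O(g → c), and O(g) is already established, so O(c).
The contrapositive of premise 3 (O(u → ~c)) is O(c → ~u), and O(c) is already established, so O(~u).
From O(~u) and premise 2, O(~u → ~k), we obtain O(~k).
The contrapositive of premise 7 (O(t → k)) is O(~k → ~t), and O(~k) is already established, so O(~t).
Premises 1, 4, 5, 6 do not contribute to this derivation.
Thus O(~t), which is F(t): t is forbidden.

Forbidden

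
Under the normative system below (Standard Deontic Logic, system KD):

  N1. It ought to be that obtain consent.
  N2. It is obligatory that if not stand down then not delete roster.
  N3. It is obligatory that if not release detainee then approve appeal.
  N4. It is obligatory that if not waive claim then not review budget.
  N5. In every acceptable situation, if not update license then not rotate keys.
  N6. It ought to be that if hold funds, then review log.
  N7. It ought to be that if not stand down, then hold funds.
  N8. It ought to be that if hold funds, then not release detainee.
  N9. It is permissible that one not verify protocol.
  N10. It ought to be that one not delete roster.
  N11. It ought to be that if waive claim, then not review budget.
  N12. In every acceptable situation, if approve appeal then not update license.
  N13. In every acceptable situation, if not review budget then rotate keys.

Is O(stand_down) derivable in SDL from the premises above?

Yes

Premises 11 and 4 cover both cases: O(waive_claim → ¬review_budget) and O(¬waive_claim → ¬review_budget). Since waive_claim ∨ ¬waive_claim is a tautology, O(¬review_budget) follows.
Premise 13 is O(¬review_budget → rotate_keys); since O(¬review_budget), deontic closure gives O(rotate_keys).
Premise 5 is O(¬update_license → ¬rotate_keys); contrapositively O(rotate_keys → update_license). Since O(rotate_keys) holds, K gives O(update_license).
Premise 12 is O(approve_appeal → ¬update_license); contrapositively O(update_license → ¬approve_appeal). Since O(update_license) holds, K gives O(¬approve_appeal).
Premise 3, O(¬release_detainee → approve_appeal), contraposes to O(¬approve_appeal → release_detainee); with O(¬approve_appeal) we get O(release_detainee).
Premise 8, O(hold_funds → ¬release_detainee), contraposes to O(release_detainee → ¬hold_funds); with O(release_detainee) we get O(¬hold_funds).
Premise 7, O(¬stand_down → hold_funds), contraposes to O(¬hold_funds → stand_down); with O(¬hold_funds) we get O(stand_down).
Premises 1, 2, 6, 9, 10 do not contribute to this derivation.
So O(stand_down) follows.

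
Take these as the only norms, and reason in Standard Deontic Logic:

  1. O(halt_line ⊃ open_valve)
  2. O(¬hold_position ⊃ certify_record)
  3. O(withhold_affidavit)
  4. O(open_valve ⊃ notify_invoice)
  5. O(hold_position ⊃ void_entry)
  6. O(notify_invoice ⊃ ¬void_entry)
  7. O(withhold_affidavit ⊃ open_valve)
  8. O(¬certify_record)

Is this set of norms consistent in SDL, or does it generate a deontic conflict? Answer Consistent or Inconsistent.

Inconsistent

From premise 3 we have O(withhold_affidavit).
Applying K to premise 7 (O(withhold_affidavit ⊃ open_valve)) and O(withhold_affidavit) yields O(open_valve).
Applying K to premise 4 (O(open_valve ⊃ notify_invoice)) and O(open_valve) yields O(notify_invoice).
Applying K to premise 6 (O(notify_invoice ⊃ ¬void_entry)) and O(notify_invoice) yields O(¬void_entry).
Premise 5 is O(hold_position ⊃ void_entry); contrapositively O(¬void_entry ⊃ ¬hold_position). Since O(¬void_entry) holds, K gives O(¬hold_position).
From O(¬hold_position) and premise 2, O(¬hold_position ⊃ certify_record), we obtain O(certify_record).
However, premise 8 gives O(¬certify_record).
We now have both O(certify_record) and O(¬certify_record) — certify_record is simultaneously obligatory and forbidden, violating the D-axiom.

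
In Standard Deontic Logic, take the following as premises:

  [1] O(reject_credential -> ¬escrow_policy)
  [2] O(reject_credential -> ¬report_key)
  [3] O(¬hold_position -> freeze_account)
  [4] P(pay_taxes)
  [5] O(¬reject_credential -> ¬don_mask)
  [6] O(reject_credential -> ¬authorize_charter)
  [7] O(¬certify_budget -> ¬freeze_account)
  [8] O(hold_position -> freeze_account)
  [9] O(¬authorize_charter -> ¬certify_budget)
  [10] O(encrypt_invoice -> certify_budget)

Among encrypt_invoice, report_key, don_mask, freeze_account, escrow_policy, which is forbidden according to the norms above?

Premises 8 and 3 cover both cases: O(hold_position -> freeze_account) and O(¬hold_position -> freeze_account). Since hold_position ∨ ¬hold_position is a tautology, O(freeze_account) follows.
Premise 7, O(¬certify_budget -> ¬freeze_account), contraposes to O(freeze_account -> certify_budget); with O(freeze_account) we get O(certify_budget).
Premise 9 is O(¬authorize_charter -> ¬certify_budget); contrapositively O(certify_budget -> authorize_charter). Since O(certify_budget) holds, K gives O(authorize_charter).
The contrapositive of premise 6 (O(reject_credential -> ¬authorize_charter)) is O(authorize_charter -> ¬reject_credential), and O(authorize_charter) is already established, so O(¬reject_credential).
From O(¬reject_credential) and premise 5, O(¬reject_credential -> ¬don_mask), we obtain O(¬don_mask).
So O(¬don_mask) holds, i.e. don_mask is forbidden. None of the other listed options is forbidden under the premises.

don_mask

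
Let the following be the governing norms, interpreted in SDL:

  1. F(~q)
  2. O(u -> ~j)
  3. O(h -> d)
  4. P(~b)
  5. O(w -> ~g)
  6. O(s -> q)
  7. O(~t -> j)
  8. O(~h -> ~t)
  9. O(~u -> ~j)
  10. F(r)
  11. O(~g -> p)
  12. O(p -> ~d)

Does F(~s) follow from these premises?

No

Premise 6 is O(s -> q); even if O(q) held, inferring O(s) would be affirming the consequent — invalid.
No other premise forces O(s). An ideal world satisfying every premise can still have ~s true, so F(~s) is not derivable.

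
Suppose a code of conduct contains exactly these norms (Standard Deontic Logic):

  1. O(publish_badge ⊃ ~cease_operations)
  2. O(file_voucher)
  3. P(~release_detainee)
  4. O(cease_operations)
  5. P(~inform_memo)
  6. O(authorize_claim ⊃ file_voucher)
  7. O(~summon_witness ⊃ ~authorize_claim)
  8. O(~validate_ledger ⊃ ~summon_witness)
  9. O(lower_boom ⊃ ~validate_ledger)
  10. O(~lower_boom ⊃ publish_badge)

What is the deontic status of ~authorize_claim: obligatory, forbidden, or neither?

Premise 4 gives O(cease_operations).
Premise 1, O(publish_badge ⊃ ~cease_operations), contraposes to O(cease_operations ⊃ ~publish_badge); with O(cease_operations) we get O(~publish_badge).
The contrapositive of premise 10 (O(~lower_boom ⊃ publish_badge)) is O(~publish_badge ⊃ lower_boom), and O(~publish_badge) is already established, so O(lower_boom).
From O(lower_boom) and premise 9, O(lower_boom ⊃ ~validate_ledger), we obtain O(~validate_ledger).
Premise 8 is O(~validate_ledger ⊃ ~summon_witness); since O(~validate_ledger), deontic closure gives O(~summon_witness).
From O(~summon_witness) and premise 7, O(~summon_witness ⊃ ~authorize_claim), we obtain O(~authorize_claim).
Premises 2, 3, 5, 6 do not contribute to this derivation.
Hence ~authorize_claim is obligatory.

Obligatory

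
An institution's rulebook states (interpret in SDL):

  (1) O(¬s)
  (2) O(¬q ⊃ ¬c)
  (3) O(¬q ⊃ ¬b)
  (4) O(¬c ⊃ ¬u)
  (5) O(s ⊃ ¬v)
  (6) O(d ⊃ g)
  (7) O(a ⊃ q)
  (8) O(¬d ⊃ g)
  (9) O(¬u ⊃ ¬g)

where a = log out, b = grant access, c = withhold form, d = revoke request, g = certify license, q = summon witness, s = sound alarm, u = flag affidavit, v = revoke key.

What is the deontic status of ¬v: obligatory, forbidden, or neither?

Neither

Premise 5 is O(s ⊃ ¬v), but O(s) is not derivable from the premises, so it does not yield O(¬v).
No premise or chain of K-axiom applications forces O(¬v), and none forces O(v). So ¬v is neither obligatory nor forbidden under these norms.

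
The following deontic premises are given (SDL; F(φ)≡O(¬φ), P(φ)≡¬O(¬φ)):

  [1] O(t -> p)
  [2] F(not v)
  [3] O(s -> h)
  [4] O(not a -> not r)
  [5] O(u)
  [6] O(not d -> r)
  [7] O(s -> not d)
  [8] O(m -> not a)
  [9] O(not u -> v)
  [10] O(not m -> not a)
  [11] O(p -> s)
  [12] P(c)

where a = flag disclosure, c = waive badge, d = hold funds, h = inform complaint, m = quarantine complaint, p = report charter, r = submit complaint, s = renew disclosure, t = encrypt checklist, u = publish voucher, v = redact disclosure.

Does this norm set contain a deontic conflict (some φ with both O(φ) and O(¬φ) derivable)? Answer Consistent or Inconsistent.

Premise 9 is O(not u -> v); even if O(v) held, inferring O(not u) would be affirming the consequent — invalid.
So O(not u) is not derivable, and the apparent clash with O(u) does not arise.
A world satisfying every obligation exists (e.g. a=false, c=false, d=true, h=false, m=false, p=false, r=false, s=false, t=false, u=true, v=true); no atom is both obligatory and forbidden, so the set is consistent.

Consistent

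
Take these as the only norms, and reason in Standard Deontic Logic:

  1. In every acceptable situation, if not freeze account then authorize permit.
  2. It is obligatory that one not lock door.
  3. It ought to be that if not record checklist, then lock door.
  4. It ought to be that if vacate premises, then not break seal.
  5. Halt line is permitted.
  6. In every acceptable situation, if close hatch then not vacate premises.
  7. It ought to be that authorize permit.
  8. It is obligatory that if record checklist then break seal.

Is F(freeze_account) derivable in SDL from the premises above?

Premise 1 is O(¬freeze_account → authorize_permit); even if O(authorize_permit) held, inferring O(¬freeze_account) would be affirming the consequent — invalid.
No other premise forces O(¬freeze_account). An ideal world satisfying every premise can still have freeze_account true, so F(freeze_account) is not derivable.

No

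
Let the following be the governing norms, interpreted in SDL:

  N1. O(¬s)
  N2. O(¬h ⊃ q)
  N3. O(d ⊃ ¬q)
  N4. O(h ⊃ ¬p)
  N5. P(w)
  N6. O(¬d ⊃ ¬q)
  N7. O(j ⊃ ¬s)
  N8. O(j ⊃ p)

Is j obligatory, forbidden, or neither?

Forbidden

Premises 3 and 6 cover both cases: O(d ⊃ ¬q) and O(¬d ⊃ ¬q). Since d ∨ ¬d is a tautology, O(¬q) follows.
The contrapositive of premise 2 (O(¬h ⊃ q)) is O(¬q ⊃ h), and O(¬q) is already established, so O(h).
With premise 4, O(h ⊃ ¬p), the K-axiom yields O(¬p).
The contrapositive of premise 8 (O(j ⊃ p)) is O(¬p ⊃ ¬j), and O(¬p) is already established, so O(¬j).
Premises 1, 5, 7 do not contribute to this derivation.
Thus O(¬j), which is F(j): j is forbidden.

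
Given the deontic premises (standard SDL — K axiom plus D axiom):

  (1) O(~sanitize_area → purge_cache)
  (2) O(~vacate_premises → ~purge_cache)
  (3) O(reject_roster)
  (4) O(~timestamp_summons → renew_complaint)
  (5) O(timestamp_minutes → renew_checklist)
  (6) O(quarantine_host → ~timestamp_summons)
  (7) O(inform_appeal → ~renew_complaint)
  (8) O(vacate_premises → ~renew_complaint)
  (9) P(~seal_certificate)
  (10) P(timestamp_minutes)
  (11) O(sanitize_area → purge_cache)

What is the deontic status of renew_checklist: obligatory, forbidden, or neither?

Neither

Premise 5 is O(timestamp_minutes → renew_checklist), but O(timestamp_minutes) is not derivable from the premises (the permission P(timestamp_minutes) asserts only ~O(~timestamp_minutes), not O(timestamp_minutes)), so it does not yield O(renew_checklist).
No premise or chain of K-axiom applications forces O(renew_checklist), and none forces O(~renew_checklist). So renew_checklist is neither obligatory nor forbidden under these norms.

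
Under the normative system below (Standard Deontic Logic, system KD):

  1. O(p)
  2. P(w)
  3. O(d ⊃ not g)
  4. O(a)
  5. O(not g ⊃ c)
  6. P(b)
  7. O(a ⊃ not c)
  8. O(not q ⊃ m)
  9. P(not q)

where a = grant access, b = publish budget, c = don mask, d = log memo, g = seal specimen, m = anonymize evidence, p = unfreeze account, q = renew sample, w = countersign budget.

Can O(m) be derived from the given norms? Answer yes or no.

No

Premise 8 is O(not q ⊃ m), but O(not q) is not derivable from the premises (the permission P(not q) asserts only not O(q), not O(not q)), so it does not yield O(m).
No other premise forces O(m). An ideal world satisfying every premise can still have m false, so O(m) is not derivable.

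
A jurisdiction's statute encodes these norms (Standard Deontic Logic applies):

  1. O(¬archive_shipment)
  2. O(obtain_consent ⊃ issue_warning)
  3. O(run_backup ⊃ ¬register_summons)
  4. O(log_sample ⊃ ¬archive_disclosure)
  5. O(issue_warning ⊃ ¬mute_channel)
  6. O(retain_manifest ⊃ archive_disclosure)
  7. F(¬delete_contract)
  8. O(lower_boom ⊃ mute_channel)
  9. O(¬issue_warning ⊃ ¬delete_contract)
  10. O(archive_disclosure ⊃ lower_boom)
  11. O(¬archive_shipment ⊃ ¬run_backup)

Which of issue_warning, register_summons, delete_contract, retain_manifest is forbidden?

retain_manifest

F(¬delete_contract) at premise 7 means O(delete_contract).
The contrapositive of premise 9 (O(¬issue_warning ⊃ ¬delete_contract)) is O(delete_contract ⊃ issue_warning), and O(delete_contract) is already established, so O(issue_warning).
With premise 5, O(issue_warning ⊃ ¬mute_channel), the K-axiom yields O(¬mute_channel).
Premise 8, O(lower_boom ⊃ mute_channel), contraposes to O(¬mute_channel ⊃ ¬lower_boom); with O(¬mute_channel) we get O(¬lower_boom).
Premise 10 is O(archive_disclosure ⊃ lower_boom); contrapositively O(¬lower_boom ⊃ ¬archive_disclosure). Since O(¬lower_boom) holds, K gives O(¬archive_disclosure).
The contrapositive of premise 6 (O(retain_manifest ⊃ archive_disclosure)) is O(¬archive_disclosure ⊃ ¬retain_manifest), and O(¬archive_disclosure) is already established, so O(¬retain_manifest).
So O(¬retain_manifest) holds, i.e. retain_manifest is forbidden. None of the other listed options is forbidden under the premises.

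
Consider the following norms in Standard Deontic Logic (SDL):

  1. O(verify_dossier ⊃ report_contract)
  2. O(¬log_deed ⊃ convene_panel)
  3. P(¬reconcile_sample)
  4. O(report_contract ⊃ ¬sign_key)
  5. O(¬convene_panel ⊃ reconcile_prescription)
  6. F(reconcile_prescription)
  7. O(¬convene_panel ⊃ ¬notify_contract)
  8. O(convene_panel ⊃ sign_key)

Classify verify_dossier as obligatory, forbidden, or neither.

F(reconcile_prescription) at premise 6 means O(¬reconcile_prescription).
Premise 5 is O(¬convene_panel ⊃ reconcile_prescription); contrapositively O(¬reconcile_prescription ⊃ convene_panel). Since O(¬reconcile_prescription) holds, K gives O(convene_panel).
With premise 8, O(convene_panel ⊃ sign_key), the K-axiom yields O(sign_key).
Premise 4 is O(report_contract ⊃ ¬sign_key); contrapositively O(sign_key ⊃ ¬report_contract). Since O(sign_key) holds, K gives O(¬report_contract).
Premise 1 is O(verify_dossier ⊃ report_contract); contrapositively O(¬report_contract ⊃ ¬verify_dossier). Since O(¬report_contract) holds, K gives O(¬verify_dossier).
Premises 2, 3, 7 do not contribute to this derivation.
Thus O(¬verify_dossier), which is F(verify_dossier): verify_dossier is forbidden.

Forbidden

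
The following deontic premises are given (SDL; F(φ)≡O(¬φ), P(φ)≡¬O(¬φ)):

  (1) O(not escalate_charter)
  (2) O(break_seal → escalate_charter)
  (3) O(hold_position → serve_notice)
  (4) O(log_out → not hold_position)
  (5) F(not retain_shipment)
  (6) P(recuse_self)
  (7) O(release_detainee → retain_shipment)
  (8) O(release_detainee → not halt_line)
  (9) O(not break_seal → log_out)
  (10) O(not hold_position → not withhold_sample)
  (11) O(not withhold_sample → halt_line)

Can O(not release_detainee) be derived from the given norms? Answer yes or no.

Premise 1 gives O(not escalate_charter).
Premise 2 is O(break_seal → escalate_charter); contrapositively O(not escalate_charter → not break_seal). Since O(not escalate_charter) holds, K gives O(not break_seal).
Applying K to premise 9 (O(not break_seal → log_out)) and O(not break_seal) yields O(log_out).
From O(log_out) and premise 4, O(log_out → not hold_position), we obtain O(not hold_position).
From O(not hold_position) and premise 10, O(not hold_position → not withhold_sample), we obtain O(not withhold_sample).
From O(not withhold_sample) and premise 11, O(not withhold_sample → halt_line), we obtain O(halt_line).
Premise 8 is O(release_detainee → not halt_line); contrapositively O(halt_line → not release_detainee). Since O(halt_line) holds, K gives O(not release_detainee).
Premises 3, 5, 6, 7 do not contribute to this derivation.
So O(not release_detainee) follows.

Yes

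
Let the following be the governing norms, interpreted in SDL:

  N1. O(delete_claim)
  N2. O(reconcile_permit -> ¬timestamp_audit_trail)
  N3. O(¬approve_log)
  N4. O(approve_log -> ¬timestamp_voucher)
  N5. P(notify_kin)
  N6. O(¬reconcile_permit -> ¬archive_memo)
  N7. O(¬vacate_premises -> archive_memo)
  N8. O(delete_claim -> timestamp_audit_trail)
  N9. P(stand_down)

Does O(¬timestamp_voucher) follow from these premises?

No

Premise 4 is O(approve_log -> ¬timestamp_voucher), but O(approve_log) is not derivable from the premises, so it does not yield O(¬timestamp_voucher).
No other premise forces O(¬timestamp_voucher). An ideal world satisfying every premise can still have ¬timestamp_voucher false, so O(¬timestamp_voucher) is not derivable.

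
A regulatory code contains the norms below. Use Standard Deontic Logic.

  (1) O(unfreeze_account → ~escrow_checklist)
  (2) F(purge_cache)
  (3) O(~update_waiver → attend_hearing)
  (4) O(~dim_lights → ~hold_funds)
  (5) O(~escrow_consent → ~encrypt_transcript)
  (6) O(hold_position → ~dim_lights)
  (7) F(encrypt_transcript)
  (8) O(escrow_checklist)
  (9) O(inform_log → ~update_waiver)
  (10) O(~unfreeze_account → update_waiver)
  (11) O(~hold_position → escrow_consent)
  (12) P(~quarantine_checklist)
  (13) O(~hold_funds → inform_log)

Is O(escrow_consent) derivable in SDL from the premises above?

Yes

From premise 8 we have O(escrow_checklist).
The contrapositive of premise 1 (O(unfreeze_account → ~escrow_checklist)) is O(escrow_checklist → ~unfreeze_account), and O(escrow_checklist) is already established, so O(~unfreeze_account).
With premise 10, O(~unfreeze_account → update_waiver), the K-axiom yields O(update_waiver).
Premise 9 is O(inform_log → ~update_waiver); contrapositively O(update_waiver → ~inform_log). Since O(update_waiver) holds, K gives O(~inform_log).
Premise 13 is O(~hold_funds → inform_log); contrapositively O(~inform_log → hold_funds). Since O(~inform_log) holds, K gives O(hold_funds).
Premise 4, O(~dim_lights → ~hold_funds), contraposes to O(hold_funds → dim_lights); with O(hold_funds) we get O(dim_lights).
Premise 6, O(hold_position → ~dim_lights), contraposes to O(dim_lights → ~hold_position); with O(dim_lights) we get O(~hold_position).
Premise 11 is O(~hold_position → escrow_consent); since O(~hold_position), deontic closure gives O(escrow_consent).
Premises 2, 3, 5, 7, 12 do not contribute to this derivation.
So O(escrow_consent) follows.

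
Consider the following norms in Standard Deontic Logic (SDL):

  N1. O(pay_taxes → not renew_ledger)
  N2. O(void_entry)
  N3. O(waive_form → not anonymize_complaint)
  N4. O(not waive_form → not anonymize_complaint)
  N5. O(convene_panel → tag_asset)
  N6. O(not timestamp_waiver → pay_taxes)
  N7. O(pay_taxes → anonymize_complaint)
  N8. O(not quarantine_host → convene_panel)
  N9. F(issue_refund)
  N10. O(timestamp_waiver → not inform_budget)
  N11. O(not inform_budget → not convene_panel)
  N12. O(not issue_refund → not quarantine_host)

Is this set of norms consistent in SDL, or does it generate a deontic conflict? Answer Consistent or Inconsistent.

Premises 3 and 4 cover both cases: O(waive_form → not anonymize_complaint) and O(not waive_form → not anonymize_complaint). Since waive_form ∨ not waive_form is a tautology, O(not anonymize_complaint) follows.
The contrapositive of premise 7 (O(pay_taxes → anonymize_complaint)) is O(not anonymize_complaint → not pay_taxes), and O(not anonymize_complaint) is already established, so O(not pay_taxes).
The contrapositive of premise 6 (O(not timestamp_waiver → pay_taxes)) is O(not pay_taxes → timestamp_waiver), and O(not pay_taxes) is already established, so O(timestamp_waiver).
From O(timestamp_waiver) and premise 10, O(timestamp_waiver → not inform_budget), we obtain O(not inform_budget).
With premise 11, O(not inform_budget → not convene_panel), the K-axiom yields O(not convene_panel).
Premise 8, O(not quarantine_host → convene_panel), contraposes to O(not convene_panel → quarantine_host); with O(not convene_panel) we get O(quarantine_host).
The contrapositive of premise 12 (O(not issue_refund → not quarantine_host)) is O(quarantine_host → issue_refund), and O(quarantine_host) is already established, so O(issue_refund).
But premise 9, F(issue_refund), means O(not issue_refund).
We now have both O(issue_refund) and O(not issue_refund) — issue_refund is simultaneously obligatory and forbidden, violating the D-axiom.

Inconsistent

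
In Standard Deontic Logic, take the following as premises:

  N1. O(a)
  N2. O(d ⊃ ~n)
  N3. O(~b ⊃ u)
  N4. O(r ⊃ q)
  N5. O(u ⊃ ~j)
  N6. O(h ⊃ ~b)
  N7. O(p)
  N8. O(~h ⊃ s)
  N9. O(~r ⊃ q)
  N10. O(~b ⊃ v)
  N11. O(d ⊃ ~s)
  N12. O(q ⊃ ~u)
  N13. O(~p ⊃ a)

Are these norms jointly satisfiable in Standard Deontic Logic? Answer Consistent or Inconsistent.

Consistent

Premise 13 is O(~p ⊃ a); even if O(a) held, inferring O(~p) would be affirming the consequent — invalid.
So O(~p) is not derivable, and the apparent clash with O(p) does not arise.
A world satisfying every obligation exists (e.g. a=true, b=true, d=false, h=false, j=false, n=false, p=true, q=true, r=false, s=true, u=false, v=false); no atom is both obligatory and forbidden, so the set is consistent.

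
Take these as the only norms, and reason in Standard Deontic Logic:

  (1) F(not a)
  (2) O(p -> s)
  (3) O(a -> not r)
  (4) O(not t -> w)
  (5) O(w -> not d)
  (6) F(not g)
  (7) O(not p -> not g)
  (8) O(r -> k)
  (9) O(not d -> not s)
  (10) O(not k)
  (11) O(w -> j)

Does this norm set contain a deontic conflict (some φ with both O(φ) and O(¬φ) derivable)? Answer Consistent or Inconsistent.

Consistent

Premise 8 is O(r -> k), but O(r) is not derivable from the premises, so it does not yield O(k).
So O(k) is not derivable, and the apparent clash with O(not k) does not arise.
A world satisfying every obligation exists (e.g. a=true, d=true, g=true, j=false, k=false, p=true, r=false, s=true, t=true, w=false); no atom is both obligatory and forbidden, so the set is consistent.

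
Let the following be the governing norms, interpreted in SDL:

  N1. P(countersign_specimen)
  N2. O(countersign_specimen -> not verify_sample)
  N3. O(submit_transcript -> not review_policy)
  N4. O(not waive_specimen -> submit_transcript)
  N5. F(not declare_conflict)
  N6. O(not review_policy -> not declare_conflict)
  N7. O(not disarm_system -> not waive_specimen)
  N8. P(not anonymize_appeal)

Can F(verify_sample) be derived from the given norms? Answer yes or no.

No

Premise 2 is O(countersign_specimen -> not verify_sample), but O(countersign_specimen) is not derivable from the premises (the permission P(countersign_specimen) asserts only not O(not countersign_specimen), not O(countersign_specimen)), so it does not yield O(not verify_sample).
No other premise forces O(not verify_sample). An ideal world satisfying every premise can still have verify_sample true, so F(verify_sample) is not derivable.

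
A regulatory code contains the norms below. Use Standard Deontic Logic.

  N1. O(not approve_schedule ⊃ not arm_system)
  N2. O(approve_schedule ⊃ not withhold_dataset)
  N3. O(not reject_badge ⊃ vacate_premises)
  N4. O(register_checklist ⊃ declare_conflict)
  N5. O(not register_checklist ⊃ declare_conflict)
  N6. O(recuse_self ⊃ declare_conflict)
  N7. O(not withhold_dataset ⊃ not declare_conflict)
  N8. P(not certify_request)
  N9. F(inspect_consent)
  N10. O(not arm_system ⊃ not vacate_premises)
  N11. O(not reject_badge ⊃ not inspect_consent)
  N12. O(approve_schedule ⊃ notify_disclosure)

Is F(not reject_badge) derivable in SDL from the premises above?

Yes

Premises 4 and 5 cover both cases: O(register_checklist ⊃ declare_conflict) and O(not register_checklist ⊃ declare_conflict). Since register_checklist ∨ not register_checklist is a tautology, O(declare_conflict) follows.
Premise 7, O(not withhold_dataset ⊃ not declare_conflict), contraposes to O(declare_conflict ⊃ withhold_dataset); with O(declare_conflict) we get O(withhold_dataset).
Premise 2 is O(approve_schedule ⊃ not withhold_dataset); contrapositively O(withhold_dataset ⊃ not approve_schedule). Since O(withhold_dataset) holds, K gives O(not approve_schedule).
Applying K to premise 1 (O(not approve_schedule ⊃ not arm_system)) and O(not approve_schedule) yields O(not arm_system).
Premise 10 is O(not arm_system ⊃ not vacate_premises); since O(not arm_system), deontic closure gives O(not vacate_premises).
Premise 3, O(not reject_badge ⊃ vacate_premises), contraposes to O(not vacate_premises ⊃ reject_badge); with O(not vacate_premises) we get O(reject_badge).
Premises 6, 8, 9, 11, 12 do not contribute to this derivation.
So O(reject_badge) holds, i.e. F(not reject_badge). The claim follows.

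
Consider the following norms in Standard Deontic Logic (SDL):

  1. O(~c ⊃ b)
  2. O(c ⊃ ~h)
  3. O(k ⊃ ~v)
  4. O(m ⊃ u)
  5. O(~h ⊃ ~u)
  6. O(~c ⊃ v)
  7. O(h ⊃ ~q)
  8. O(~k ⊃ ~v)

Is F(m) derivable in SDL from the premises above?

Yes

By case analysis on ~k: premise 8 gives O(~k ⊃ ~v) and premise 3 gives O(k ⊃ ~v), so O(~v) either way.
Premise 6, O(~c ⊃ v), contraposes to O(~v ⊃ c); with O(~v) we get O(c).
Applying K to premise 2 (O(c ⊃ ~h)) and O(c) yields O(~h).
With premise 5, O(~h ⊃ ~u), the K-axiom yields O(~u).
Premise 4 is O(m ⊃ u); contrapositively O(~u ⊃ ~m). Since O(~u) holds, K gives O(~m).
Premises 1, 7 do not contribute to this derivation.
So O(~m) holds, i.e. F(m). The claim follows.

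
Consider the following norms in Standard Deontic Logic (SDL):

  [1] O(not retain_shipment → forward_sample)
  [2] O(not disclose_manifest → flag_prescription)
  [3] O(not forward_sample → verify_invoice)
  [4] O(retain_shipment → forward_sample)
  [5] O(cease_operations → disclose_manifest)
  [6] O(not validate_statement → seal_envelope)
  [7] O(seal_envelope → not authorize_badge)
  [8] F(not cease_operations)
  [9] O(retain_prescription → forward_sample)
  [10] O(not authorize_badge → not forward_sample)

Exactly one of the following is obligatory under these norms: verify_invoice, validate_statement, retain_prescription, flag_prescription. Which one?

validate_statement

By case analysis on retain_shipment: premise 4 gives O(retain_shipment → forward_sample) and premise 1 gives O(not retain_shipment → forward_sample), so O(forward_sample) either way.
The contrapositive of premise 10 (O(not authorize_badge → not forward_sample)) is O(forward_sample → authorize_badge), and O(forward_sample) is already established, so O(authorize_badge).
The contrapositive of premise 7 (O(seal_envelope → not authorize_badge)) is O(authorize_badge → not seal_envelope), and O(authorize_badge) is already established, so O(not seal_envelope).
The contrapositive of premise 6 (O(not validate_statement → seal_envelope)) is O(not seal_envelope → validate_statement), and O(not seal_envelope) is already established, so O(validate_statement).
So O(validate_statement) holds — validate_statement is obligatory. None of the other listed options is made obligatory by any chain of premises.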